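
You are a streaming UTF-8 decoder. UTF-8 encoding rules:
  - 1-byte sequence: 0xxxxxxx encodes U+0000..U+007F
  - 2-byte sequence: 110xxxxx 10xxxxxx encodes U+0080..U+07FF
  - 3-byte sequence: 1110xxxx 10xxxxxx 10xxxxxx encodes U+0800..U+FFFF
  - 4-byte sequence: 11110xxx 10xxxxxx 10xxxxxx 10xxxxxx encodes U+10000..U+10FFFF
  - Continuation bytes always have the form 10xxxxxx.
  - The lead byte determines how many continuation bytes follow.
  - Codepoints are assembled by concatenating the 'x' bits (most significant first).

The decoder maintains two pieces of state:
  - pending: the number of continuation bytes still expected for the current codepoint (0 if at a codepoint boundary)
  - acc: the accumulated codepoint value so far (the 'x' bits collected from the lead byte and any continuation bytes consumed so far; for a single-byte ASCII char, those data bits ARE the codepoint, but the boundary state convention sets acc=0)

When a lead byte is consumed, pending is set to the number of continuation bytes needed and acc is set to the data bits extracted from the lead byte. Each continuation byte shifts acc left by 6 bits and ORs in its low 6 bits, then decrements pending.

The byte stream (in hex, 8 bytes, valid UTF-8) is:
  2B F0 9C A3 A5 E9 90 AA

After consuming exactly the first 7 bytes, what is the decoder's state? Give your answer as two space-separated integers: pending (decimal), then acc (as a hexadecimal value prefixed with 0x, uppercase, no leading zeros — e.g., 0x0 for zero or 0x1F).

Answer: 1 0x250

Derivation:
Byte[0]=2B: 1-byte. pending=0, acc=0x0
Byte[1]=F0: 4-byte lead. pending=3, acc=0x0
Byte[2]=9C: continuation. acc=(acc<<6)|0x1C=0x1C, pending=2
Byte[3]=A3: continuation. acc=(acc<<6)|0x23=0x723, pending=1
Byte[4]=A5: continuation. acc=(acc<<6)|0x25=0x1C8E5, pending=0
Byte[5]=E9: 3-byte lead. pending=2, acc=0x9
Byte[6]=90: continuation. acc=(acc<<6)|0x10=0x250, pending=1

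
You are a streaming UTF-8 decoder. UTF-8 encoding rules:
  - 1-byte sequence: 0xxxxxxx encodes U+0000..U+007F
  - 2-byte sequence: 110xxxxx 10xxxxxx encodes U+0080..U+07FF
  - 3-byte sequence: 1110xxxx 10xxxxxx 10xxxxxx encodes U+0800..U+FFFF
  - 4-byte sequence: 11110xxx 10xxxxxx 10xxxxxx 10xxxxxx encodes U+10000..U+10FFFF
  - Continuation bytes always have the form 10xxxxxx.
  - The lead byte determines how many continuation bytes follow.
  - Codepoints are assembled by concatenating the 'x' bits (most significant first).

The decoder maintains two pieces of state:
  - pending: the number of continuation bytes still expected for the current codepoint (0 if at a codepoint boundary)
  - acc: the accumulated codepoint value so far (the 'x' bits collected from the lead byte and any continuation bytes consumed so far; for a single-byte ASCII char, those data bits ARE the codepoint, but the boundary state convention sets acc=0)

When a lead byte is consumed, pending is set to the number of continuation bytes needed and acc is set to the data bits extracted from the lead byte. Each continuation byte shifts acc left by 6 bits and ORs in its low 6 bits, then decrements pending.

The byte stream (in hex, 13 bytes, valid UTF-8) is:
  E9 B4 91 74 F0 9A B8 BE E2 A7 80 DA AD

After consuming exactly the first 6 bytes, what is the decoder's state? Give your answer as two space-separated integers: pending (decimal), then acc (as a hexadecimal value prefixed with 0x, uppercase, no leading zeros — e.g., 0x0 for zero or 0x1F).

Answer: 2 0x1A

Derivation:
Byte[0]=E9: 3-byte lead. pending=2, acc=0x9
Byte[1]=B4: continuation. acc=(acc<<6)|0x34=0x274, pending=1
Byte[2]=91: continuation. acc=(acc<<6)|0x11=0x9D11, pending=0
Byte[3]=74: 1-byte. pending=0, acc=0x0
Byte[4]=F0: 4-byte lead. pending=3, acc=0x0
Byte[5]=9A: continuation. acc=(acc<<6)|0x1A=0x1A, pending=2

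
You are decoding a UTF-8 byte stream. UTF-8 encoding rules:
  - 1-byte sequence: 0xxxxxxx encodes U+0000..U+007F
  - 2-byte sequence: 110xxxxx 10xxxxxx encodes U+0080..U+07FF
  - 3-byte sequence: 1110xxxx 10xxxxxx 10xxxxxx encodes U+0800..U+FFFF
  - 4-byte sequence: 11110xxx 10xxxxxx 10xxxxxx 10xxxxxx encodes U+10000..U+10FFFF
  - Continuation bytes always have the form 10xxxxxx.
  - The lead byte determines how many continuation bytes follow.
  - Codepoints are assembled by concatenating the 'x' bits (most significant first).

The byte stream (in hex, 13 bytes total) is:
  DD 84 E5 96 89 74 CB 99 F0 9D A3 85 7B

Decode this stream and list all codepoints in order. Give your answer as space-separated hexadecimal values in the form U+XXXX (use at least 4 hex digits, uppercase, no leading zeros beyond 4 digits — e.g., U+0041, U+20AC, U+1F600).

Byte[0]=DD: 2-byte lead, need 1 cont bytes. acc=0x1D
Byte[1]=84: continuation. acc=(acc<<6)|0x04=0x744
Completed: cp=U+0744 (starts at byte 0)
Byte[2]=E5: 3-byte lead, need 2 cont bytes. acc=0x5
Byte[3]=96: continuation. acc=(acc<<6)|0x16=0x156
Byte[4]=89: continuation. acc=(acc<<6)|0x09=0x5589
Completed: cp=U+5589 (starts at byte 2)
Byte[5]=74: 1-byte ASCII. cp=U+0074
Byte[6]=CB: 2-byte lead, need 1 cont bytes. acc=0xB
Byte[7]=99: continuation. acc=(acc<<6)|0x19=0x2D9
Completed: cp=U+02D9 (starts at byte 6)
Byte[8]=F0: 4-byte lead, need 3 cont bytes. acc=0x0
Byte[9]=9D: continuation. acc=(acc<<6)|0x1D=0x1D
Byte[10]=A3: continuation. acc=(acc<<6)|0x23=0x763
Byte[11]=85: continuation. acc=(acc<<6)|0x05=0x1D8C5
Completed: cp=U+1D8C5 (starts at byte 8)
Byte[12]=7B: 1-byte ASCII. cp=U+007B

Answer: U+0744 U+5589 U+0074 U+02D9 U+1D8C5 U+007B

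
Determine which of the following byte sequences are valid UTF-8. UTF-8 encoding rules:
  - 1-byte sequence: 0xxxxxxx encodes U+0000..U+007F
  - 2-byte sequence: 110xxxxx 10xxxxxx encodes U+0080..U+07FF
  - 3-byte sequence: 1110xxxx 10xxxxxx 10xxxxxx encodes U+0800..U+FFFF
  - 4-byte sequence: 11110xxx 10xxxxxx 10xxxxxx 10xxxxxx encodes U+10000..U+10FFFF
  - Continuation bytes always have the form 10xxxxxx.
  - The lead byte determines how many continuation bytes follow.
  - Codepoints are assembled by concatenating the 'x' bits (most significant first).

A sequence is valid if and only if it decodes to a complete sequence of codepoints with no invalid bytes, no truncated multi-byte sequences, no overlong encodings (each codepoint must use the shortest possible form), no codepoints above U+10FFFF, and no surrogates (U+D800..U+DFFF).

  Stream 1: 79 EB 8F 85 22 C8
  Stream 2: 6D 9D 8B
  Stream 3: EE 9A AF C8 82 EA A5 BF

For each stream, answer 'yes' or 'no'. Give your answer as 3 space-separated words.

Answer: no no yes

Derivation:
Stream 1: error at byte offset 6. INVALID
Stream 2: error at byte offset 1. INVALID
Stream 3: decodes cleanly. VALID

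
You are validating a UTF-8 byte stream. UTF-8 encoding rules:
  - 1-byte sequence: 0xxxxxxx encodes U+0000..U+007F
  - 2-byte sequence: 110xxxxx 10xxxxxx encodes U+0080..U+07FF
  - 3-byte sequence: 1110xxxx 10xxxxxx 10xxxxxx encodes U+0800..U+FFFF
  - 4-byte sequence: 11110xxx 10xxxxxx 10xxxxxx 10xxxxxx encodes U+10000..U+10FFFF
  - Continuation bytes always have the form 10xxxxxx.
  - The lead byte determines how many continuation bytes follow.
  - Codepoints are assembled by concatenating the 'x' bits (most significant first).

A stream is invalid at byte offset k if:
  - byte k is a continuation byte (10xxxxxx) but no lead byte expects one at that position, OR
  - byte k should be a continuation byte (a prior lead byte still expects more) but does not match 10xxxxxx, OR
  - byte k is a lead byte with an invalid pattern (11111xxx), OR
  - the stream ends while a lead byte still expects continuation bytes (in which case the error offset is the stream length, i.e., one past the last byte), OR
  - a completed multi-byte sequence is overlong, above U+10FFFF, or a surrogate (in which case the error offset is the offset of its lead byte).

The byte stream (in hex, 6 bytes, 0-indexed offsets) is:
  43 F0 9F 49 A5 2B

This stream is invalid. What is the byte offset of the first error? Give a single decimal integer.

Byte[0]=43: 1-byte ASCII. cp=U+0043
Byte[1]=F0: 4-byte lead, need 3 cont bytes. acc=0x0
Byte[2]=9F: continuation. acc=(acc<<6)|0x1F=0x1F
Byte[3]=49: expected 10xxxxxx continuation. INVALID

Answer: 3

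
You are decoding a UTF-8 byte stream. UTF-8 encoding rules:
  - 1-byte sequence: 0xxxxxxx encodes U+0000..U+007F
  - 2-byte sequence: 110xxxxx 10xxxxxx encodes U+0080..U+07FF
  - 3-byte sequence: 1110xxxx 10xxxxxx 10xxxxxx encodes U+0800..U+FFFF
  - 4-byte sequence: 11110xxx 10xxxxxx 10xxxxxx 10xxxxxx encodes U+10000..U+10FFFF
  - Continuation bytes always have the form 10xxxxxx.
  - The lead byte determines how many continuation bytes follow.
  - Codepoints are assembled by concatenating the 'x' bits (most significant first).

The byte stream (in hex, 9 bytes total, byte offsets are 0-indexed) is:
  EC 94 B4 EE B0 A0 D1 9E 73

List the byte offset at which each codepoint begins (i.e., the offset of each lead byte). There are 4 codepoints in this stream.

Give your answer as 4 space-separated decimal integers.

Answer: 0 3 6 8

Derivation:
Byte[0]=EC: 3-byte lead, need 2 cont bytes. acc=0xC
Byte[1]=94: continuation. acc=(acc<<6)|0x14=0x314
Byte[2]=B4: continuation. acc=(acc<<6)|0x34=0xC534
Completed: cp=U+C534 (starts at byte 0)
Byte[3]=EE: 3-byte lead, need 2 cont bytes. acc=0xE
Byte[4]=B0: continuation. acc=(acc<<6)|0x30=0x3B0
Byte[5]=A0: continuation. acc=(acc<<6)|0x20=0xEC20
Completed: cp=U+EC20 (starts at byte 3)
Byte[6]=D1: 2-byte lead, need 1 cont bytes. acc=0x11
Byte[7]=9E: continuation. acc=(acc<<6)|0x1E=0x45E
Completed: cp=U+045E (starts at byte 6)
Byte[8]=73: 1-byte ASCII. cp=U+0073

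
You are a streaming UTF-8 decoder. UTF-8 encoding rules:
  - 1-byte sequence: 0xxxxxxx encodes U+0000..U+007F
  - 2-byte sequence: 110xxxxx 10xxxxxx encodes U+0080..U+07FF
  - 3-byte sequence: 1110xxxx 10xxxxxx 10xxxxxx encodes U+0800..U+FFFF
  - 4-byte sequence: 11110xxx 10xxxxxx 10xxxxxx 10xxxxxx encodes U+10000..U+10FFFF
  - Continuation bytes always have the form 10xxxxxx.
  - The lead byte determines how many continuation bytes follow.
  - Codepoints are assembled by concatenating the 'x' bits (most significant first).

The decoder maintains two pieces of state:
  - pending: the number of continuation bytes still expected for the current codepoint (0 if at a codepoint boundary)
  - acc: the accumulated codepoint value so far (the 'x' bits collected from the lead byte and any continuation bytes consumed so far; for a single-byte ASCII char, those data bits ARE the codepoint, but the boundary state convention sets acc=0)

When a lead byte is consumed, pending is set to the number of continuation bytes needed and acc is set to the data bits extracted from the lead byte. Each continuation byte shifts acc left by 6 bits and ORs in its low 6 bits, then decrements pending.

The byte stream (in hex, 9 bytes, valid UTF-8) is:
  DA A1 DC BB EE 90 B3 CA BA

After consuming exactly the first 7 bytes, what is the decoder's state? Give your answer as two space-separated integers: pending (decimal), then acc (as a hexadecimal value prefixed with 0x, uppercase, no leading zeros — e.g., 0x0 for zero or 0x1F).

Byte[0]=DA: 2-byte lead. pending=1, acc=0x1A
Byte[1]=A1: continuation. acc=(acc<<6)|0x21=0x6A1, pending=0
Byte[2]=DC: 2-byte lead. pending=1, acc=0x1C
Byte[3]=BB: continuation. acc=(acc<<6)|0x3B=0x73B, pending=0
Byte[4]=EE: 3-byte lead. pending=2, acc=0xE
Byte[5]=90: continuation. acc=(acc<<6)|0x10=0x390, pending=1
Byte[6]=B3: continuation. acc=(acc<<6)|0x33=0xE433, pending=0

Answer: 0 0xE433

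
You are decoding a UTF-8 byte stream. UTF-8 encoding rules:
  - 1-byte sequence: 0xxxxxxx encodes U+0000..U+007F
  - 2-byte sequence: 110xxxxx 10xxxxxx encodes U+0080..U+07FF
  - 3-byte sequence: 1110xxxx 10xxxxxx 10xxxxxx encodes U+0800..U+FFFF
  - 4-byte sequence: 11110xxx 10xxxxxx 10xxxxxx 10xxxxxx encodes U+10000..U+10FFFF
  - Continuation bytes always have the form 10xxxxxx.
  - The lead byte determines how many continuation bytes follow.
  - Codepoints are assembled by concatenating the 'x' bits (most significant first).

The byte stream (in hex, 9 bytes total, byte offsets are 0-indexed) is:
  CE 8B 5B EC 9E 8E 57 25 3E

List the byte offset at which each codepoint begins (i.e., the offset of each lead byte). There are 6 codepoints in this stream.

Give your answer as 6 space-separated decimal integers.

Answer: 0 2 3 6 7 8

Derivation:
Byte[0]=CE: 2-byte lead, need 1 cont bytes. acc=0xE
Byte[1]=8B: continuation. acc=(acc<<6)|0x0B=0x38B
Completed: cp=U+038B (starts at byte 0)
Byte[2]=5B: 1-byte ASCII. cp=U+005B
Byte[3]=EC: 3-byte lead, need 2 cont bytes. acc=0xC
Byte[4]=9E: continuation. acc=(acc<<6)|0x1E=0x31E
Byte[5]=8E: continuation. acc=(acc<<6)|0x0E=0xC78E
Completed: cp=U+C78E (starts at byte 3)
Byte[6]=57: 1-byte ASCII. cp=U+0057
Byte[7]=25: 1-byte ASCII. cp=U+0025
Byte[8]=3E: 1-byte ASCII. cp=U+003E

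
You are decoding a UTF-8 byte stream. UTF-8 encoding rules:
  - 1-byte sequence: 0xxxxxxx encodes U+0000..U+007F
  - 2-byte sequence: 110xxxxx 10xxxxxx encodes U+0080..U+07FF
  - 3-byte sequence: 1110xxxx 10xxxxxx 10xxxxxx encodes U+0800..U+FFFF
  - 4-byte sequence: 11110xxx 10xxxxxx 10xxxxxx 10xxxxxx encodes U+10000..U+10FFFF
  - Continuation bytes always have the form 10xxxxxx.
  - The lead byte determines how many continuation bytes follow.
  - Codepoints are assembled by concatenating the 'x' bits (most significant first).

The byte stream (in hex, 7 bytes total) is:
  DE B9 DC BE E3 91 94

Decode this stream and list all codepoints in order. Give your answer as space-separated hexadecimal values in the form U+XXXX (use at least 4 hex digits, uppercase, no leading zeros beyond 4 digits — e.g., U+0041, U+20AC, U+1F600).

Byte[0]=DE: 2-byte lead, need 1 cont bytes. acc=0x1E
Byte[1]=B9: continuation. acc=(acc<<6)|0x39=0x7B9
Completed: cp=U+07B9 (starts at byte 0)
Byte[2]=DC: 2-byte lead, need 1 cont bytes. acc=0x1C
Byte[3]=BE: continuation. acc=(acc<<6)|0x3E=0x73E
Completed: cp=U+073E (starts at byte 2)
Byte[4]=E3: 3-byte lead, need 2 cont bytes. acc=0x3
Byte[5]=91: continuation. acc=(acc<<6)|0x11=0xD1
Byte[6]=94: continuation. acc=(acc<<6)|0x14=0x3454
Completed: cp=U+3454 (starts at byte 4)

Answer: U+07B9 U+073E U+3454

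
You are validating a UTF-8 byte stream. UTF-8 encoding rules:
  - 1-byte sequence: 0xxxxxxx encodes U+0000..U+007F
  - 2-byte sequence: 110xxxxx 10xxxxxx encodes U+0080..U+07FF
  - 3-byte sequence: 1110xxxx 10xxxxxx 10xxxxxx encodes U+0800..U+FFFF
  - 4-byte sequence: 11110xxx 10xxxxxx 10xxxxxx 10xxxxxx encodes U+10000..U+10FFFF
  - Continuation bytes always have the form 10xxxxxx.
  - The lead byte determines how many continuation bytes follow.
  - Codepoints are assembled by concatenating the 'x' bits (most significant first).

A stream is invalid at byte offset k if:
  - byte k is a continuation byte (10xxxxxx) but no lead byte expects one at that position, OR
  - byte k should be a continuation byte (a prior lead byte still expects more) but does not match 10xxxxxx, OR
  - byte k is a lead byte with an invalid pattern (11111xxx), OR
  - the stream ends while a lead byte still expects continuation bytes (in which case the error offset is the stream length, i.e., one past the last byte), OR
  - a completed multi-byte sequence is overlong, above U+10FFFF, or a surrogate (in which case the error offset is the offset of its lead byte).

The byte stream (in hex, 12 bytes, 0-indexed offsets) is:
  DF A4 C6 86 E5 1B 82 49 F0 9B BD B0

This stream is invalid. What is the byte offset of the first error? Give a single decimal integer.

Byte[0]=DF: 2-byte lead, need 1 cont bytes. acc=0x1F
Byte[1]=A4: continuation. acc=(acc<<6)|0x24=0x7E4
Completed: cp=U+07E4 (starts at byte 0)
Byte[2]=C6: 2-byte lead, need 1 cont bytes. acc=0x6
Byte[3]=86: continuation. acc=(acc<<6)|0x06=0x186
Completed: cp=U+0186 (starts at byte 2)
Byte[4]=E5: 3-byte lead, need 2 cont bytes. acc=0x5
Byte[5]=1B: expected 10xxxxxx continuation. INVALID

Answer: 5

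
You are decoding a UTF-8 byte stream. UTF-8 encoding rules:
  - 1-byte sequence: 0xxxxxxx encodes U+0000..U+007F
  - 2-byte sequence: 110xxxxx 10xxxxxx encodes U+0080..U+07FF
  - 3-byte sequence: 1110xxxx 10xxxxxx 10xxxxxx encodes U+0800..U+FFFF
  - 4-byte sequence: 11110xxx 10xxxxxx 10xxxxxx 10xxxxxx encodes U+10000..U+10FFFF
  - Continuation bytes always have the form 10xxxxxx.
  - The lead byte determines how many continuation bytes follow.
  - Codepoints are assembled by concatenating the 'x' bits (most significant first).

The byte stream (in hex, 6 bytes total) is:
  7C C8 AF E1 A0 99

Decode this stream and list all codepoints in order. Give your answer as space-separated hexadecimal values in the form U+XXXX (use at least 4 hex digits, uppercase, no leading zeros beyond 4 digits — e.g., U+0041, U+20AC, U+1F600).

Byte[0]=7C: 1-byte ASCII. cp=U+007C
Byte[1]=C8: 2-byte lead, need 1 cont bytes. acc=0x8
Byte[2]=AF: continuation. acc=(acc<<6)|0x2F=0x22F
Completed: cp=U+022F (starts at byte 1)
Byte[3]=E1: 3-byte lead, need 2 cont bytes. acc=0x1
Byte[4]=A0: continuation. acc=(acc<<6)|0x20=0x60
Byte[5]=99: continuation. acc=(acc<<6)|0x19=0x1819
Completed: cp=U+1819 (starts at byte 3)

Answer: U+007C U+022F U+1819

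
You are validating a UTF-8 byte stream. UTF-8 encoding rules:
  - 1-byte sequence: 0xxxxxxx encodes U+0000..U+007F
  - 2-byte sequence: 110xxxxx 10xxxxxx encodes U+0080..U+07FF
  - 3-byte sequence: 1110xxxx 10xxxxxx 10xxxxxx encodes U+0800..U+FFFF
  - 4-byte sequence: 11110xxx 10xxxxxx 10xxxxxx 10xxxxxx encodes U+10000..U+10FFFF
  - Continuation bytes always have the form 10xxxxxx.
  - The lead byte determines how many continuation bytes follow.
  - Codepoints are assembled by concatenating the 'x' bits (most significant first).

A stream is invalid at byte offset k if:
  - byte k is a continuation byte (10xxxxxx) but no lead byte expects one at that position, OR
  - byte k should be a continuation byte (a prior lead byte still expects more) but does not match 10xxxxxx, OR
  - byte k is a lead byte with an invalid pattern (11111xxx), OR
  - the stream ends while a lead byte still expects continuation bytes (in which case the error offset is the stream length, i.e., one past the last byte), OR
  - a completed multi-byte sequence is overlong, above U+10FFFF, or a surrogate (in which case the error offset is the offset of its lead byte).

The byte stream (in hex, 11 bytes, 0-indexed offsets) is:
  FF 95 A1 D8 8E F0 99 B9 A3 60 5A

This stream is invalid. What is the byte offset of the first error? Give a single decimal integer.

Byte[0]=FF: INVALID lead byte (not 0xxx/110x/1110/11110)

Answer: 0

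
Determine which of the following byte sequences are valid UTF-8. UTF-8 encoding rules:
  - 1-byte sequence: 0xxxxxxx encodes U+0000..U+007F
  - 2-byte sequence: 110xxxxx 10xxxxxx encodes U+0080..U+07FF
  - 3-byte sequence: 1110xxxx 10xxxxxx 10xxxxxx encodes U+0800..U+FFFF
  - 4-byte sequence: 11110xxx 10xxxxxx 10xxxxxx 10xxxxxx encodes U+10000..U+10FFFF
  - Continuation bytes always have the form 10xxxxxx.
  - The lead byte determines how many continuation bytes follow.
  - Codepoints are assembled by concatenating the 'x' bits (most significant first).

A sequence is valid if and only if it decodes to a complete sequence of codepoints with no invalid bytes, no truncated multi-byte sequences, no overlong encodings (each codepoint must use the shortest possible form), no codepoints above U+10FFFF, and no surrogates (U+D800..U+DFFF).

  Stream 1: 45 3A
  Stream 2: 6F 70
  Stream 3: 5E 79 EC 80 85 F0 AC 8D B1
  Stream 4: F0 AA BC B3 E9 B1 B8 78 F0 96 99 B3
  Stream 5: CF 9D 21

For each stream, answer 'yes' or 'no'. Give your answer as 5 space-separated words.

Stream 1: decodes cleanly. VALID
Stream 2: decodes cleanly. VALID
Stream 3: decodes cleanly. VALID
Stream 4: decodes cleanly. VALID
Stream 5: decodes cleanly. VALID

Answer: yes yes yes yes yes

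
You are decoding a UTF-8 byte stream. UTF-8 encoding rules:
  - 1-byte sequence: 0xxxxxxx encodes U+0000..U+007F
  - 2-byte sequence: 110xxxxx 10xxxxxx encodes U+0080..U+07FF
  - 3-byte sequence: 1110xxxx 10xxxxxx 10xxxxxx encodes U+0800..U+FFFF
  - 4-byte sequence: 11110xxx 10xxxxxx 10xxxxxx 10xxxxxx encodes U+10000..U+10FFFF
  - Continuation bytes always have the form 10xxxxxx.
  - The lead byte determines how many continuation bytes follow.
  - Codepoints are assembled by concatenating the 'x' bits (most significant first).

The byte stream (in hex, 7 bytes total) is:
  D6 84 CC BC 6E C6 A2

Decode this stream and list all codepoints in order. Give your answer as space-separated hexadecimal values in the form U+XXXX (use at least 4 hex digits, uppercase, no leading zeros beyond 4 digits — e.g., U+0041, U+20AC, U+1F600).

Answer: U+0584 U+033C U+006E U+01A2

Derivation:
Byte[0]=D6: 2-byte lead, need 1 cont bytes. acc=0x16
Byte[1]=84: continuation. acc=(acc<<6)|0x04=0x584
Completed: cp=U+0584 (starts at byte 0)
Byte[2]=CC: 2-byte lead, need 1 cont bytes. acc=0xC
Byte[3]=BC: continuation. acc=(acc<<6)|0x3C=0x33C
Completed: cp=U+033C (starts at byte 2)
Byte[4]=6E: 1-byte ASCII. cp=U+006E
Byte[5]=C6: 2-byte lead, need 1 cont bytes. acc=0x6
Byte[6]=A2: continuation. acc=(acc<<6)|0x22=0x1A2
Completed: cp=U+01A2 (starts at byte 5)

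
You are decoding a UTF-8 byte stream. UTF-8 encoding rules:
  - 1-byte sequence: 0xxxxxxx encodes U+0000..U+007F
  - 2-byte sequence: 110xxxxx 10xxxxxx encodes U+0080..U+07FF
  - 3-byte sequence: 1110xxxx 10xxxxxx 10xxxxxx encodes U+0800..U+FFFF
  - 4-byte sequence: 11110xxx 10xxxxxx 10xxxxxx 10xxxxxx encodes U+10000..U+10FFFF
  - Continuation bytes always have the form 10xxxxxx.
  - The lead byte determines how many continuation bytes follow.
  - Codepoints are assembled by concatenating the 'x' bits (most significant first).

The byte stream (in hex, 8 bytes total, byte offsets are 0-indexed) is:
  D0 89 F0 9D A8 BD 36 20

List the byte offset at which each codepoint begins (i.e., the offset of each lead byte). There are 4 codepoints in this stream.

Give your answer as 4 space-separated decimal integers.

Answer: 0 2 6 7

Derivation:
Byte[0]=D0: 2-byte lead, need 1 cont bytes. acc=0x10
Byte[1]=89: continuation. acc=(acc<<6)|0x09=0x409
Completed: cp=U+0409 (starts at byte 0)
Byte[2]=F0: 4-byte lead, need 3 cont bytes. acc=0x0
Byte[3]=9D: continuation. acc=(acc<<6)|0x1D=0x1D
Byte[4]=A8: continuation. acc=(acc<<6)|0x28=0x768
Byte[5]=BD: continuation. acc=(acc<<6)|0x3D=0x1DA3D
Completed: cp=U+1DA3D (starts at byte 2)
Byte[6]=36: 1-byte ASCII. cp=U+0036
Byte[7]=20: 1-byte ASCII. cp=U+0020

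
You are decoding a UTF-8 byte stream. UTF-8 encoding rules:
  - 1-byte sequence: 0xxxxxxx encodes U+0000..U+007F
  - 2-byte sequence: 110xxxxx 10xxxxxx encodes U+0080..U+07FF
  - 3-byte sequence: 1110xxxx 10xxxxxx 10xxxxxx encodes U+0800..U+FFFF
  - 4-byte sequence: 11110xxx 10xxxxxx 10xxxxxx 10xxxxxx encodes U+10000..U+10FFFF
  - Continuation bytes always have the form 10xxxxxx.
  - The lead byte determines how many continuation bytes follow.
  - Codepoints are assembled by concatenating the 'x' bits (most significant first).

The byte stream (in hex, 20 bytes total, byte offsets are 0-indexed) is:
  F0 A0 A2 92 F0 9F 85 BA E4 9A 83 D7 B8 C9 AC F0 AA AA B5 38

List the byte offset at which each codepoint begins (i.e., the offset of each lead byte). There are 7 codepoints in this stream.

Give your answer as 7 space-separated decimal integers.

Byte[0]=F0: 4-byte lead, need 3 cont bytes. acc=0x0
Byte[1]=A0: continuation. acc=(acc<<6)|0x20=0x20
Byte[2]=A2: continuation. acc=(acc<<6)|0x22=0x822
Byte[3]=92: continuation. acc=(acc<<6)|0x12=0x20892
Completed: cp=U+20892 (starts at byte 0)
Byte[4]=F0: 4-byte lead, need 3 cont bytes. acc=0x0
Byte[5]=9F: continuation. acc=(acc<<6)|0x1F=0x1F
Byte[6]=85: continuation. acc=(acc<<6)|0x05=0x7C5
Byte[7]=BA: continuation. acc=(acc<<6)|0x3A=0x1F17A
Completed: cp=U+1F17A (starts at byte 4)
Byte[8]=E4: 3-byte lead, need 2 cont bytes. acc=0x4
Byte[9]=9A: continuation. acc=(acc<<6)|0x1A=0x11A
Byte[10]=83: continuation. acc=(acc<<6)|0x03=0x4683
Completed: cp=U+4683 (starts at byte 8)
Byte[11]=D7: 2-byte lead, need 1 cont bytes. acc=0x17
Byte[12]=B8: continuation. acc=(acc<<6)|0x38=0x5F8
Completed: cp=U+05F8 (starts at byte 11)
Byte[13]=C9: 2-byte lead, need 1 cont bytes. acc=0x9
Byte[14]=AC: continuation. acc=(acc<<6)|0x2C=0x26C
Completed: cp=U+026C (starts at byte 13)
Byte[15]=F0: 4-byte lead, need 3 cont bytes. acc=0x0
Byte[16]=AA: continuation. acc=(acc<<6)|0x2A=0x2A
Byte[17]=AA: continuation. acc=(acc<<6)|0x2A=0xAAA
Byte[18]=B5: continuation. acc=(acc<<6)|0x35=0x2AAB5
Completed: cp=U+2AAB5 (starts at byte 15)
Byte[19]=38: 1-byte ASCII. cp=U+0038

Answer: 0 4 8 11 13 15 19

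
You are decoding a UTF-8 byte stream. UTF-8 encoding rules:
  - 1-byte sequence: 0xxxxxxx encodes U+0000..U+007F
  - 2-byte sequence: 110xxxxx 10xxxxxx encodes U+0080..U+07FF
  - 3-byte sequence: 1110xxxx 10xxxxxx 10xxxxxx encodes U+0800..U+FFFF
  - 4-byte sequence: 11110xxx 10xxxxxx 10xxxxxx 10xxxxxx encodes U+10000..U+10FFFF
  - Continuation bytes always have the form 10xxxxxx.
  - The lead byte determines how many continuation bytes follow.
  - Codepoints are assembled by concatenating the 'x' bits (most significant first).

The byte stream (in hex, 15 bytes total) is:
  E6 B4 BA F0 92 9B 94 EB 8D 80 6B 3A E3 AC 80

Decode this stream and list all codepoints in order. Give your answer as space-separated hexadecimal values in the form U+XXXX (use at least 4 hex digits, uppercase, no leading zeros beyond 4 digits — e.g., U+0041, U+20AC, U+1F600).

Answer: U+6D3A U+126D4 U+B340 U+006B U+003A U+3B00

Derivation:
Byte[0]=E6: 3-byte lead, need 2 cont bytes. acc=0x6
Byte[1]=B4: continuation. acc=(acc<<6)|0x34=0x1B4
Byte[2]=BA: continuation. acc=(acc<<6)|0x3A=0x6D3A
Completed: cp=U+6D3A (starts at byte 0)
Byte[3]=F0: 4-byte lead, need 3 cont bytes. acc=0x0
Byte[4]=92: continuation. acc=(acc<<6)|0x12=0x12
Byte[5]=9B: continuation. acc=(acc<<6)|0x1B=0x49B
Byte[6]=94: continuation. acc=(acc<<6)|0x14=0x126D4
Completed: cp=U+126D4 (starts at byte 3)
Byte[7]=EB: 3-byte lead, need 2 cont bytes. acc=0xB
Byte[8]=8D: continuation. acc=(acc<<6)|0x0D=0x2CD
Byte[9]=80: continuation. acc=(acc<<6)|0x00=0xB340
Completed: cp=U+B340 (starts at byte 7)
Byte[10]=6B: 1-byte ASCII. cp=U+006B
Byte[11]=3A: 1-byte ASCII. cp=U+003A
Byte[12]=E3: 3-byte lead, need 2 cont bytes. acc=0x3
Byte[13]=AC: continuation. acc=(acc<<6)|0x2C=0xEC
Byte[14]=80: continuation. acc=(acc<<6)|0x00=0x3B00
Completed: cp=U+3B00 (starts at byte 12)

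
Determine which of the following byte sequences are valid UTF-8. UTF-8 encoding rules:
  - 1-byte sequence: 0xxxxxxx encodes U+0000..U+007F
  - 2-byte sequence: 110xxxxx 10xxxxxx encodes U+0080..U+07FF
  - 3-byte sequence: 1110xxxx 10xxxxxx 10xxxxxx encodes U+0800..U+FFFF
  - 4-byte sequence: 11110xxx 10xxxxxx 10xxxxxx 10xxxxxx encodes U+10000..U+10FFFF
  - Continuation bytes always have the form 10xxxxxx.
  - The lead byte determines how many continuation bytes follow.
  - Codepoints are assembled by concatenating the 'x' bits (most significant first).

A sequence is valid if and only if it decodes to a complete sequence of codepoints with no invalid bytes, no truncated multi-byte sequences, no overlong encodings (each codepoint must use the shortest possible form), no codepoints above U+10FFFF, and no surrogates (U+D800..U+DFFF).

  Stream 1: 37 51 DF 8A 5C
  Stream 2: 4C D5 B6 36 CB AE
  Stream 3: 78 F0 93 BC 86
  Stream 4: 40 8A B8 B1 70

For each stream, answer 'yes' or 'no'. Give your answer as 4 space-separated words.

Stream 1: decodes cleanly. VALID
Stream 2: decodes cleanly. VALID
Stream 3: decodes cleanly. VALID
Stream 4: error at byte offset 1. INVALID

Answer: yes yes yes no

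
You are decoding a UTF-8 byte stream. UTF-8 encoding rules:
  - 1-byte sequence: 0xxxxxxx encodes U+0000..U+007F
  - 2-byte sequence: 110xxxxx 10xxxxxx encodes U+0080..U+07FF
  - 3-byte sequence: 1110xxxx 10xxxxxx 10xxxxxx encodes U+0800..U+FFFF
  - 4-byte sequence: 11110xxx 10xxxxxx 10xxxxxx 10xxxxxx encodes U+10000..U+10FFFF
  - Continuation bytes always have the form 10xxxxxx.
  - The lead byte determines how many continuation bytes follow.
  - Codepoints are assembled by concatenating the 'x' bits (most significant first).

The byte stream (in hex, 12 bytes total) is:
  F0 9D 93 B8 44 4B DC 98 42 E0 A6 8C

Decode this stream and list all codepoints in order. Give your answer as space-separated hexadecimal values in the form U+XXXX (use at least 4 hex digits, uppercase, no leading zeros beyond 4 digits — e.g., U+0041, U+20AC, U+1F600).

Byte[0]=F0: 4-byte lead, need 3 cont bytes. acc=0x0
Byte[1]=9D: continuation. acc=(acc<<6)|0x1D=0x1D
Byte[2]=93: continuation. acc=(acc<<6)|0x13=0x753
Byte[3]=B8: continuation. acc=(acc<<6)|0x38=0x1D4F8
Completed: cp=U+1D4F8 (starts at byte 0)
Byte[4]=44: 1-byte ASCII. cp=U+0044
Byte[5]=4B: 1-byte ASCII. cp=U+004B
Byte[6]=DC: 2-byte lead, need 1 cont bytes. acc=0x1C
Byte[7]=98: continuation. acc=(acc<<6)|0x18=0x718
Completed: cp=U+0718 (starts at byte 6)
Byte[8]=42: 1-byte ASCII. cp=U+0042
Byte[9]=E0: 3-byte lead, need 2 cont bytes. acc=0x0
Byte[10]=A6: continuation. acc=(acc<<6)|0x26=0x26
Byte[11]=8C: continuation. acc=(acc<<6)|0x0C=0x98C
Completed: cp=U+098C (starts at byte 9)

Answer: U+1D4F8 U+0044 U+004B U+0718 U+0042 U+098C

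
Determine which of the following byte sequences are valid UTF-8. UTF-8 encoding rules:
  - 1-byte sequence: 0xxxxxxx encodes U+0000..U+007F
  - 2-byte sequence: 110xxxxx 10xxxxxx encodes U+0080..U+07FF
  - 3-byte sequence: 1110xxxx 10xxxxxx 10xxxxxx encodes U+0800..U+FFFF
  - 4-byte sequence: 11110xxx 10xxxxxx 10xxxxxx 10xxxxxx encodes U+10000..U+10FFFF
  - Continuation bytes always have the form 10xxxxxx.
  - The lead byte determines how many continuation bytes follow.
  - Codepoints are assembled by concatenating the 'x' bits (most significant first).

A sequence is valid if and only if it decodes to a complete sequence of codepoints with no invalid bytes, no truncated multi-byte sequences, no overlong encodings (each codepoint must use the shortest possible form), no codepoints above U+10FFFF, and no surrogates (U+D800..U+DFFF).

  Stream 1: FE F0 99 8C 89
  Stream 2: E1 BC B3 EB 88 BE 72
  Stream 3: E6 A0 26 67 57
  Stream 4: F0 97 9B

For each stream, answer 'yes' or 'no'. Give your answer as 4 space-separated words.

Answer: no yes no no

Derivation:
Stream 1: error at byte offset 0. INVALID
Stream 2: decodes cleanly. VALID
Stream 3: error at byte offset 2. INVALID
Stream 4: error at byte offset 3. INVALID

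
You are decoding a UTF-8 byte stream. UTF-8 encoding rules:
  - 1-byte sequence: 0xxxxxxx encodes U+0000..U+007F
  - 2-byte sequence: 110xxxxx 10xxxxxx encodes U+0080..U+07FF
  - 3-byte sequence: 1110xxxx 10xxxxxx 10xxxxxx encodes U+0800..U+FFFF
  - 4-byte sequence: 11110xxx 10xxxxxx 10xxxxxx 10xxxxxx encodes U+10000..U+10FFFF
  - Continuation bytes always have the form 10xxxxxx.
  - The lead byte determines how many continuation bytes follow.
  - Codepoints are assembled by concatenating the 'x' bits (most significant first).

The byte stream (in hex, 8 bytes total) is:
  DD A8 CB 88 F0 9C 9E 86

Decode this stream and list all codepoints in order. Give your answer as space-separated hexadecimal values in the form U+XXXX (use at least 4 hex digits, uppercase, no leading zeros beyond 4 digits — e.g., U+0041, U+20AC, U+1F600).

Byte[0]=DD: 2-byte lead, need 1 cont bytes. acc=0x1D
Byte[1]=A8: continuation. acc=(acc<<6)|0x28=0x768
Completed: cp=U+0768 (starts at byte 0)
Byte[2]=CB: 2-byte lead, need 1 cont bytes. acc=0xB
Byte[3]=88: continuation. acc=(acc<<6)|0x08=0x2C8
Completed: cp=U+02C8 (starts at byte 2)
Byte[4]=F0: 4-byte lead, need 3 cont bytes. acc=0x0
Byte[5]=9C: continuation. acc=(acc<<6)|0x1C=0x1C
Byte[6]=9E: continuation. acc=(acc<<6)|0x1E=0x71E
Byte[7]=86: continuation. acc=(acc<<6)|0x06=0x1C786
Completed: cp=U+1C786 (starts at byte 4)

Answer: U+0768 U+02C8 U+1C786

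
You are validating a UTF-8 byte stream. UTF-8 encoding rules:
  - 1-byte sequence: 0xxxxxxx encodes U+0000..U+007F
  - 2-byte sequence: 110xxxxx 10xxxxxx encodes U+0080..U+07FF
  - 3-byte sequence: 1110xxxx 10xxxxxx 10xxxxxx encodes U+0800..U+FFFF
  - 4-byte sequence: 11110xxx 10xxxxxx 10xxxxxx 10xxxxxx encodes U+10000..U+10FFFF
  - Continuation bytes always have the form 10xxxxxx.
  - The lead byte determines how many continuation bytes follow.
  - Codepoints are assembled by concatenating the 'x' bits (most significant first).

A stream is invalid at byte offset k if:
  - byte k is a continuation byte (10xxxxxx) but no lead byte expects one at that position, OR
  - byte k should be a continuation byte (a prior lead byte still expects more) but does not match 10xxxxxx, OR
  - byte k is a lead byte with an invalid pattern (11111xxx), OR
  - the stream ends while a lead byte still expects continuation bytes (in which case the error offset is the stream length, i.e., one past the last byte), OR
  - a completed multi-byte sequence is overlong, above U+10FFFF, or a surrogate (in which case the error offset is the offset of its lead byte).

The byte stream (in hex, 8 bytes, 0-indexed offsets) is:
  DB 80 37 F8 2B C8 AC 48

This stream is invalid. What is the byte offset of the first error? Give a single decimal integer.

Answer: 3

Derivation:
Byte[0]=DB: 2-byte lead, need 1 cont bytes. acc=0x1B
Byte[1]=80: continuation. acc=(acc<<6)|0x00=0x6C0
Completed: cp=U+06C0 (starts at byte 0)
Byte[2]=37: 1-byte ASCII. cp=U+0037
Byte[3]=F8: INVALID lead byte (not 0xxx/110x/1110/11110)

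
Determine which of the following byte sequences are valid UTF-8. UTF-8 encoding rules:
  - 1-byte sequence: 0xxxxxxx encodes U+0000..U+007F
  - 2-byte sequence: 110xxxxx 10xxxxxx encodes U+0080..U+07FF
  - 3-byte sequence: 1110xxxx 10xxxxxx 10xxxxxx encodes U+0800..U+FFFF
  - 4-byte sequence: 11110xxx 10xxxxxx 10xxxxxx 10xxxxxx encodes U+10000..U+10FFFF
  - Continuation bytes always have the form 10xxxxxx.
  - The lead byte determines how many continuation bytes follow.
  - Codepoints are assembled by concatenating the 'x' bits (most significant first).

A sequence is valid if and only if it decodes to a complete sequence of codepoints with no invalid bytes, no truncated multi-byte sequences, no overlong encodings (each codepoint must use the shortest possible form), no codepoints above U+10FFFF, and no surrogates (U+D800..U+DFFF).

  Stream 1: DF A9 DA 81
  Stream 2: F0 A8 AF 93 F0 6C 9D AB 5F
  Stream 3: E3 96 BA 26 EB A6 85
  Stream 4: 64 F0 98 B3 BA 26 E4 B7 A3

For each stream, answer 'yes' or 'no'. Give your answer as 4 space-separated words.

Answer: yes no yes yes

Derivation:
Stream 1: decodes cleanly. VALID
Stream 2: error at byte offset 5. INVALID
Stream 3: decodes cleanly. VALID
Stream 4: decodes cleanly. VALID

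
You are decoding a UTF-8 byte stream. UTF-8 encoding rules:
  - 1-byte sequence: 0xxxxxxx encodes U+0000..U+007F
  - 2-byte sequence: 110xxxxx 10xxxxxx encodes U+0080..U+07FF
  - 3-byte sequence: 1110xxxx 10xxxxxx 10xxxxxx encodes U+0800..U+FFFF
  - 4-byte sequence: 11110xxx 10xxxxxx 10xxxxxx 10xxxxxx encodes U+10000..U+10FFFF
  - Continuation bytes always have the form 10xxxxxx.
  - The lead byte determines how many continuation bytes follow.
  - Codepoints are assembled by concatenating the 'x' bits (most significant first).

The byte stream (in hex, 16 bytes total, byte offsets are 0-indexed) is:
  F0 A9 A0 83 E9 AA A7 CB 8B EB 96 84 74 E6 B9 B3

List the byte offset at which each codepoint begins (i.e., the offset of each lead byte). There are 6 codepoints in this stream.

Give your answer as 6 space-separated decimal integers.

Byte[0]=F0: 4-byte lead, need 3 cont bytes. acc=0x0
Byte[1]=A9: continuation. acc=(acc<<6)|0x29=0x29
Byte[2]=A0: continuation. acc=(acc<<6)|0x20=0xA60
Byte[3]=83: continuation. acc=(acc<<6)|0x03=0x29803
Completed: cp=U+29803 (starts at byte 0)
Byte[4]=E9: 3-byte lead, need 2 cont bytes. acc=0x9
Byte[5]=AA: continuation. acc=(acc<<6)|0x2A=0x26A
Byte[6]=A7: continuation. acc=(acc<<6)|0x27=0x9AA7
Completed: cp=U+9AA7 (starts at byte 4)
Byte[7]=CB: 2-byte lead, need 1 cont bytes. acc=0xB
Byte[8]=8B: continuation. acc=(acc<<6)|0x0B=0x2CB
Completed: cp=U+02CB (starts at byte 7)
Byte[9]=EB: 3-byte lead, need 2 cont bytes. acc=0xB
Byte[10]=96: continuation. acc=(acc<<6)|0x16=0x2D6
Byte[11]=84: continuation. acc=(acc<<6)|0x04=0xB584
Completed: cp=U+B584 (starts at byte 9)
Byte[12]=74: 1-byte ASCII. cp=U+0074
Byte[13]=E6: 3-byte lead, need 2 cont bytes. acc=0x6
Byte[14]=B9: continuation. acc=(acc<<6)|0x39=0x1B9
Byte[15]=B3: continuation. acc=(acc<<6)|0x33=0x6E73
Completed: cp=U+6E73 (starts at byte 13)

Answer: 0 4 7 9 12 13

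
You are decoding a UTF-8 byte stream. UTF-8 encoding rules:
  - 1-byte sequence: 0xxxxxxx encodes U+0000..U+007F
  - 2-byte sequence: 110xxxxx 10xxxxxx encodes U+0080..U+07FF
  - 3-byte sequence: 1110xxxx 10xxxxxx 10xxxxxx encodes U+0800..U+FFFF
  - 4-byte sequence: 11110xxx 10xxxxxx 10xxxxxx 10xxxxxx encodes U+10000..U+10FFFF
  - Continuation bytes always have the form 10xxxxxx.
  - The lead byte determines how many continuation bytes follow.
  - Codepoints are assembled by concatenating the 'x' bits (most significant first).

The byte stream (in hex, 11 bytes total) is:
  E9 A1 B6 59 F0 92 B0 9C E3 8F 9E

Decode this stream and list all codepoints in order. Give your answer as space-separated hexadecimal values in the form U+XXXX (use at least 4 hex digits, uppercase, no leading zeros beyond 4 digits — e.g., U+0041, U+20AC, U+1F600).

Answer: U+9876 U+0059 U+12C1C U+33DE

Derivation:
Byte[0]=E9: 3-byte lead, need 2 cont bytes. acc=0x9
Byte[1]=A1: continuation. acc=(acc<<6)|0x21=0x261
Byte[2]=B6: continuation. acc=(acc<<6)|0x36=0x9876
Completed: cp=U+9876 (starts at byte 0)
Byte[3]=59: 1-byte ASCII. cp=U+0059
Byte[4]=F0: 4-byte lead, need 3 cont bytes. acc=0x0
Byte[5]=92: continuation. acc=(acc<<6)|0x12=0x12
Byte[6]=B0: continuation. acc=(acc<<6)|0x30=0x4B0
Byte[7]=9C: continuation. acc=(acc<<6)|0x1C=0x12C1C
Completed: cp=U+12C1C (starts at byte 4)
Byte[8]=E3: 3-byte lead, need 2 cont bytes. acc=0x3
Byte[9]=8F: continuation. acc=(acc<<6)|0x0F=0xCF
Byte[10]=9E: continuation. acc=(acc<<6)|0x1E=0x33DE
Completed: cp=U+33DE (starts at byte 8)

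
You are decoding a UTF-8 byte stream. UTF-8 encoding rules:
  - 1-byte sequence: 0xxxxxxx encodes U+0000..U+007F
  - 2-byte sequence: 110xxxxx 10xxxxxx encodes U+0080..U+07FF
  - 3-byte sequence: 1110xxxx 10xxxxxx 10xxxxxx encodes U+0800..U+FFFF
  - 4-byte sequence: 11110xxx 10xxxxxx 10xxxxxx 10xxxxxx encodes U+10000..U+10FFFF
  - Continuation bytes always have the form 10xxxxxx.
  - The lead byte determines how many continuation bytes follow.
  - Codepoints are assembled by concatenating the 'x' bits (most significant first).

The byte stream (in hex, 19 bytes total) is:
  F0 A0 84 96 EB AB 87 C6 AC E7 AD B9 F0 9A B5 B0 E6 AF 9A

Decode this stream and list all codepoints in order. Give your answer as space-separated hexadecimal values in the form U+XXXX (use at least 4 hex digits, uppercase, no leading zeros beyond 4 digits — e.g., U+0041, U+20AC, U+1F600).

Byte[0]=F0: 4-byte lead, need 3 cont bytes. acc=0x0
Byte[1]=A0: continuation. acc=(acc<<6)|0x20=0x20
Byte[2]=84: continuation. acc=(acc<<6)|0x04=0x804
Byte[3]=96: continuation. acc=(acc<<6)|0x16=0x20116
Completed: cp=U+20116 (starts at byte 0)
Byte[4]=EB: 3-byte lead, need 2 cont bytes. acc=0xB
Byte[5]=AB: continuation. acc=(acc<<6)|0x2B=0x2EB
Byte[6]=87: continuation. acc=(acc<<6)|0x07=0xBAC7
Completed: cp=U+BAC7 (starts at byte 4)
Byte[7]=C6: 2-byte lead, need 1 cont bytes. acc=0x6
Byte[8]=AC: continuation. acc=(acc<<6)|0x2C=0x1AC
Completed: cp=U+01AC (starts at byte 7)
Byte[9]=E7: 3-byte lead, need 2 cont bytes. acc=0x7
Byte[10]=AD: continuation. acc=(acc<<6)|0x2D=0x1ED
Byte[11]=B9: continuation. acc=(acc<<6)|0x39=0x7B79
Completed: cp=U+7B79 (starts at byte 9)
Byte[12]=F0: 4-byte lead, need 3 cont bytes. acc=0x0
Byte[13]=9A: continuation. acc=(acc<<6)|0x1A=0x1A
Byte[14]=B5: continuation. acc=(acc<<6)|0x35=0x6B5
Byte[15]=B0: continuation. acc=(acc<<6)|0x30=0x1AD70
Completed: cp=U+1AD70 (starts at byte 12)
Byte[16]=E6: 3-byte lead, need 2 cont bytes. acc=0x6
Byte[17]=AF: continuation. acc=(acc<<6)|0x2F=0x1AF
Byte[18]=9A: continuation. acc=(acc<<6)|0x1A=0x6BDA
Completed: cp=U+6BDA (starts at byte 16)

Answer: U+20116 U+BAC7 U+01AC U+7B79 U+1AD70 U+6BDA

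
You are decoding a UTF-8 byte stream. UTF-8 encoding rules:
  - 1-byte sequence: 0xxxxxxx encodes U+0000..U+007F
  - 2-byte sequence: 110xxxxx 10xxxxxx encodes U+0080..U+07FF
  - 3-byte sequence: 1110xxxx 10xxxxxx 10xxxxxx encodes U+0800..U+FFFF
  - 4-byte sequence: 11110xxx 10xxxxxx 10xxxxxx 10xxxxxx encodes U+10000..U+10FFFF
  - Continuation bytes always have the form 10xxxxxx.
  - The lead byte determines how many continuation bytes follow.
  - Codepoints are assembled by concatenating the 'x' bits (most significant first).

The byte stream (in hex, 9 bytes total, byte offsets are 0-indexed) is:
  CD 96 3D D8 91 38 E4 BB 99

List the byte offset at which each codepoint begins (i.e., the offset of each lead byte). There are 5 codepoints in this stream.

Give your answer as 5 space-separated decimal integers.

Answer: 0 2 3 5 6

Derivation:
Byte[0]=CD: 2-byte lead, need 1 cont bytes. acc=0xD
Byte[1]=96: continuation. acc=(acc<<6)|0x16=0x356
Completed: cp=U+0356 (starts at byte 0)
Byte[2]=3D: 1-byte ASCII. cp=U+003D
Byte[3]=D8: 2-byte lead, need 1 cont bytes. acc=0x18
Byte[4]=91: continuation. acc=(acc<<6)|0x11=0x611
Completed: cp=U+0611 (starts at byte 3)
Byte[5]=38: 1-byte ASCII. cp=U+0038
Byte[6]=E4: 3-byte lead, need 2 cont bytes. acc=0x4
Byte[7]=BB: continuation. acc=(acc<<6)|0x3B=0x13B
Byte[8]=99: continuation. acc=(acc<<6)|0x19=0x4ED9
Completed: cp=U+4ED9 (starts at byte 6)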